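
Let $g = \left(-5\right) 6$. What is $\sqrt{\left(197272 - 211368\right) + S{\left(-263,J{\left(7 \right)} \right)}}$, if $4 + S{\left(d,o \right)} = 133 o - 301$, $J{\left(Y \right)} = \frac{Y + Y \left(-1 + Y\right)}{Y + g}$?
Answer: $\frac{2 i \sqrt{1942005}}{23} \approx 121.18 i$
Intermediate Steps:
$g = -30$
$J{\left(Y \right)} = \frac{Y + Y \left(-1 + Y\right)}{-30 + Y}$ ($J{\left(Y \right)} = \frac{Y + Y \left(-1 + Y\right)}{Y - 30} = \frac{Y + Y \left(-1 + Y\right)}{-30 + Y}$)
$S{\left(d,o \right)} = -305 + 133 o$ ($S{\left(d,o \right)} = -4 + \left(133 o - 301\right) = -4 + \left(-301 + 133 o\right) = -305 + 133 o$)
$\sqrt{\left(197272 - 211368\right) + S{\left(-263,J{\left(7 \right)} \right)}} = \sqrt{\left(197272 - 211368\right) - \left(305 - 133 \frac{7^{2}}{-30 + 7}\right)} = \sqrt{\left(197272 - 211368\right) - \left(305 - 133 \frac{49}{-23}\right)} = \sqrt{-14096 - \left(305 - 133 \cdot 49 \left(- \frac{1}{23}\right)\right)} = \sqrt{-14096 + \left(-305 + 133 \left(- \frac{49}{23}\right)\right)} = \sqrt{-14096 - \frac{13532}{23}} = \sqrt{- \frac{337740}{23}} = \frac{2 i \sqrt{1942005}}{23}$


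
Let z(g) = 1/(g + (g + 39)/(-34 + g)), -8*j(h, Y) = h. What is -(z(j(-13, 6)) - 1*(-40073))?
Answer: -30738063/767 ≈ -40076.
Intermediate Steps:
j(h, Y) = -h/8
z(g) = 1/(g + (39 + g)/(-34 + g))
-(z(j(-13, 6)) - 1*(-40073)) = -((-34 - ⅛*(-13))/(39 + (-⅛*(-13))² - (-33)*(-13)/8) - 1*(-40073)) = -((-34 + 13/8)/(39 + (13/8)² - 33*13/8) + 40073) = -(-259/8/(39 + 169/64 - 429/8) + 40073) = -(-259/8/(-767/64) + 40073) = -(-64/767*(-259/8) + 40073) = -(2072/767 + 40073) = -1*30738063/767 = -30738063/767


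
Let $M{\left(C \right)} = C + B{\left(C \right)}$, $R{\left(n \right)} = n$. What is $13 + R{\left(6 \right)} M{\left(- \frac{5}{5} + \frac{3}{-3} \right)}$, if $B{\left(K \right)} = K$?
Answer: $-11$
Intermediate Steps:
$M{\left(C \right)} = 2 C$ ($M{\left(C \right)} = C + C = 2 C$)
$13 + R{\left(6 \right)} M{\left(- \frac{5}{5} + \frac{3}{-3} \right)} = 13 + 6 \cdot 2 \left(- \frac{5}{5} + \frac{3}{-3}\right) = 13 + 6 \cdot 2 \left(\left(-5\right) \frac{1}{5} + 3 \left(- \frac{1}{3}\right)\right) = 13 + 6 \cdot 2 \left(-1 - 1\right) = 13 + 6 \cdot 2 \left(-2\right) = 13 + 6 \left(-4\right) = 13 - 24 = -11$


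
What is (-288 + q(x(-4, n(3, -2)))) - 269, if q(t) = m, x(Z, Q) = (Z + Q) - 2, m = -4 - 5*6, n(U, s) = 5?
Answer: -591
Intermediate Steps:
m = -34 (m = -4 - 30 = -34)
x(Z, Q) = -2 + Q + Z (x(Z, Q) = (Q + Z) - 2 = -2 + Q + Z)
q(t) = -34
(-288 + q(x(-4, n(3, -2)))) - 269 = (-288 - 34) - 269 = -322 - 269 = -591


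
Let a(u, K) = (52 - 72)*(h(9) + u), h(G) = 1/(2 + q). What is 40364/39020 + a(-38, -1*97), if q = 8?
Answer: 7404381/9755 ≈ 759.03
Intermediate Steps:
h(G) = 1/10 (h(G) = 1/(2 + 8) = 1/10)
a(u, K) = -2 - 20*u (a(u, K) = (52 - 72)*(1/10 + u) = -20*(1/10 + u) = -2 - 20*u)
40364/39020 + a(-38, -1*97) = 40364/39020 + (-2 - 20*(-38)) = 40364*(1/39020) + (-2 + 760) = 10091/9755 + 758 = 7404381/9755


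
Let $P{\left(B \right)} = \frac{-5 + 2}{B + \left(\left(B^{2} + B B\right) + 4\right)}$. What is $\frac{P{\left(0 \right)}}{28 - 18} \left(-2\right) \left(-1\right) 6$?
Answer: $- \frac{9}{10} \approx -0.9$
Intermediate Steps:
$P{\left(B \right)} = - \frac{3}{4 + B + 2 B^{2}}$ ($P{\left(B \right)} = - \frac{3}{B + \left(\left(B^{2} + B^{2}\right) + 4\right)} = - \frac{3}{B + \left(2 B^{2} + 4\right)} = - \frac{3}{B + \left(4 + 2 B^{2}\right)} = - \frac{3}{4 + B + 2 B^{2}}$)
$\frac{P{\left(0 \right)}}{28 - 18} \left(-2\right) \left(-1\right) 6 = \frac{\left(-3\right) \frac{1}{4 + 0 + 2 \cdot 0^{2}}}{28 - 18} \left(-2\right) \left(-1\right) 6 = \frac{\left(-3\right) \frac{1}{4 + 0 + 2 \cdot 0}}{10} \cdot 2 \cdot 6 = - \frac{3}{4 + 0 + 0} \cdot \frac{1}{10} \cdot 12 = - \frac{3}{4} \cdot \frac{1}{10} \cdot 12 = \left(-3\right) \frac{1}{4} \cdot \frac{1}{10} \cdot 12 = \left(- \frac{3}{4}\right) \frac{1}{10} \cdot 12 = \left(- \frac{3}{40}\right) 12 = - \frac{9}{10}$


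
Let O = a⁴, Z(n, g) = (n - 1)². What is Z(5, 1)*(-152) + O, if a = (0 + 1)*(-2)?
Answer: -2416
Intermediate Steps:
Z(n, g) = (-1 + n)²
a = -2 (a = 1*(-2) = -2)
O = 16 (O = (-2)⁴ = 16)
Z(5, 1)*(-152) + O = (-1 + 5)²*(-152) + 16 = 4²*(-152) + 16 = 16*(-152) + 16 = -2432 + 16 = -2416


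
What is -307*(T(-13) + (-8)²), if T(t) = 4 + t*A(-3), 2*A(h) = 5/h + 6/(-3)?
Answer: -169157/6 ≈ -28193.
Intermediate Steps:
A(h) = -1 + 5/(2*h) (A(h) = (5/h + 6/(-3))/2 = (5/h + 6*(-⅓))/2 = (5/h - 2)/2 = (-2 + 5/h)/2 = -1 + 5/(2*h))
T(t) = 4 - 11*t/6 (T(t) = 4 + t*((5/2 - 1*(-3))/(-3)) = 4 + t*(-(5/2 + 3)/3) = 4 + t*(-⅓*11/2) = 4 + t*(-11/6) = 4 - 11*t/6)
-307*(T(-13) + (-8)²) = -307*((4 - 11/6*(-13)) + (-8)²) = -307*((4 + 143/6) + 64) = -307*(167/6 + 64) = -307*551/6 = -169157/6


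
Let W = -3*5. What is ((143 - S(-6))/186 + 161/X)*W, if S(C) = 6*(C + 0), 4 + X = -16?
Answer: 13183/124 ≈ 106.31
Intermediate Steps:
X = -20 (X = -4 - 16 = -20)
S(C) = 6*C
W = -15
((143 - S(-6))/186 + 161/X)*W = ((143 - 6*(-6))/186 + 161/(-20))*(-15) = ((143 - 1*(-36))*(1/186) + 161*(-1/20))*(-15) = ((143 + 36)*(1/186) - 161/20)*(-15) = (179*(1/186) - 161/20)*(-15) = (179/186 - 161/20)*(-15) = -13183/1860*(-15) = 13183/124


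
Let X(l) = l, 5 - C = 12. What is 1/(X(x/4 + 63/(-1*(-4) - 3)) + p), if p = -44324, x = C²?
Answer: -4/176995 ≈ -2.2600e-5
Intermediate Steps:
C = -7 (C = 5 - 1*12 = 5 - 12 = -7)
x = 49 (x = (-7)² = 49)
1/(X(x/4 + 63/(-1*(-4) - 3)) + p) = 1/((49/4 + 63/(-1*(-4) - 3)) - 44324) = 1/((49*(¼) + 63/(4 - 3)) - 44324) = 1/((49/4 + 63/1) - 44324) = 1/((49/4 + 63*1) - 44324) = 1/((49/4 + 63) - 44324) = 1/(301/4 - 44324) = 1/(-176995/4) = -4/176995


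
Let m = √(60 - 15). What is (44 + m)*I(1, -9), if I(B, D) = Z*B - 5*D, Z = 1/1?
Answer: 2024 + 138*√5 ≈ 2332.6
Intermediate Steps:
Z = 1
I(B, D) = B - 5*D (I(B, D) = 1*B - 5*D = B - 5*D)
m = 3*√5 (m = √45 = 3*√5 ≈ 6.7082)
(44 + m)*I(1, -9) = (44 + 3*√5)*(1 - 5*(-9)) = (44 + 3*√5)*(1 + 45) = (44 + 3*√5)*46 = 2024 + 138*√5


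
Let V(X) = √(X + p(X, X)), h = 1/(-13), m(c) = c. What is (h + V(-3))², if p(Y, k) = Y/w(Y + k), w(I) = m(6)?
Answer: (2 - 13*I*√14)²/676 ≈ -3.4941 - 0.28782*I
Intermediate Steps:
w(I) = 6
h = -1/13 ≈ -0.076923
p(Y, k) = Y/6
V(X) = √42*√X/6 (V(X) = √(X + X/6) = √(7*X/6) = √42*√X/6)
(h + V(-3))² = (-1/13 + √42*√(-3)/6)² = (-1/13 + √42*(I*√3)/6)² = (-1/13 + I*√14/2)²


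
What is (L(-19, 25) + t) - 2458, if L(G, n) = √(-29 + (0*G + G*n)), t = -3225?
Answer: -5683 + 6*I*√14 ≈ -5683.0 + 22.45*I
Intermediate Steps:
L(G, n) = √(-29 + G*n) (L(G, n) = √(-29 + (0 + G*n)) = √(-29 + G*n))
(L(-19, 25) + t) - 2458 = (√(-29 - 19*25) - 3225) - 2458 = (√(-29 - 475) - 3225) - 2458 = (√(-504) - 3225) - 2458 = (6*I*√14 - 3225) - 2458 = (-3225 + 6*I*√14) - 2458 = -5683 + 6*I*√14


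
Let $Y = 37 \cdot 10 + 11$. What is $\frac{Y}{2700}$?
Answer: $\frac{127}{900} \approx 0.14111$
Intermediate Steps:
$Y = 381$ ($Y = 370 + 11 = 381$)
$\frac{Y}{2700} = \frac{381}{2700} = 381 \cdot \frac{1}{2700} = \frac{127}{900}$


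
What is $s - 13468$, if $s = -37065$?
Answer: $-50533$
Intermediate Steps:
$s - 13468 = -37065 - 13468 = -50533$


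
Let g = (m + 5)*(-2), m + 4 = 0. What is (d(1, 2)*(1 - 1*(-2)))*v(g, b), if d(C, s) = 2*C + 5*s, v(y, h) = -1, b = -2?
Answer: -36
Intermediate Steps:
m = -4 (m = -4 + 0 = -4)
g = -2 (g = (-4 + 5)*(-2) = 1*(-2) = -2)
(d(1, 2)*(1 - 1*(-2)))*v(g, b) = ((2*1 + 5*2)*(1 - 1*(-2)))*(-1) = ((2 + 10)*(1 + 2))*(-1) = (12*3)*(-1) = 36*(-1) = -36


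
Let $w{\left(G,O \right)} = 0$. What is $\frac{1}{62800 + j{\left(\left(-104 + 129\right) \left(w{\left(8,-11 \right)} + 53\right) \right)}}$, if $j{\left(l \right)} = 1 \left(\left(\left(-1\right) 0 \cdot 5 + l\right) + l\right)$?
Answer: $\frac{1}{65450} \approx 1.5279 \cdot 10^{-5}$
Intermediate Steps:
$j{\left(l \right)} = 2 l$ ($j{\left(l \right)} = 1 \left(\left(0 \cdot 5 + l\right) + l\right) = 1 \left(\left(0 + l\right) + l\right) = 1 \left(l + l\right) = 1 \cdot 2 l = 2 l$)
$\frac{1}{62800 + j{\left(\left(-104 + 129\right) \left(w{\left(8,-11 \right)} + 53\right) \right)}} = \frac{1}{62800 + 2 \left(-104 + 129\right) \left(0 + 53\right)} = \frac{1}{62800 + 2 \cdot 25 \cdot 53} = \frac{1}{62800 + 2 \cdot 1325} = \frac{1}{62800 + 2650} = \frac{1}{65450}$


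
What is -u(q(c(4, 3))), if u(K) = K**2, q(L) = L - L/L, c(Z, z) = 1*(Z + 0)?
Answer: -9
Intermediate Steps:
c(Z, z) = Z (c(Z, z) = 1*Z = Z)
q(L) = -1 + L (q(L) = L - 1*1 = L - 1 = -1 + L)
-u(q(c(4, 3))) = -(-1 + 4)**2 = -1*3**2 = -1*9 = -9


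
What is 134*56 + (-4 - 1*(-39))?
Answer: 7539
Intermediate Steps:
134*56 + (-4 - 1*(-39)) = 7504 + (-4 + 39) = 7504 + 35 = 7539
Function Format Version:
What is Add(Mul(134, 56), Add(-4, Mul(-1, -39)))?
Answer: 7539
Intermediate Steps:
Add(Mul(134, 56), Add(-4, Mul(-1, -39))) = Add(7504, Add(-4, 39)) = Add(7504, 35) = 7539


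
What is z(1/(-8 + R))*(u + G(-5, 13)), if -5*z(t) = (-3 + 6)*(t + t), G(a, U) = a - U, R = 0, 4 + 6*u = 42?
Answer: -7/4 ≈ -1.7500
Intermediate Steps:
u = 19/3 (u = -⅔ + (⅙)*42 = -⅔ + 7 = 19/3 ≈ 6.3333)
z(t) = -6*t/5 (z(t) = -(-3 + 6)*(t + t)/5 = -3*2*t/5 = -6*t/5)
z(1/(-8 + R))*(u + G(-5, 13)) = (-6/(5*(-8 + 0)))*(19/3 + (-5 - 1*13)) = (-6/5/(-8))*(19/3 + (-5 - 13)) = (-6/5*(-⅛))*(19/3 - 18) = (3/20)*(-35/3) = -7/4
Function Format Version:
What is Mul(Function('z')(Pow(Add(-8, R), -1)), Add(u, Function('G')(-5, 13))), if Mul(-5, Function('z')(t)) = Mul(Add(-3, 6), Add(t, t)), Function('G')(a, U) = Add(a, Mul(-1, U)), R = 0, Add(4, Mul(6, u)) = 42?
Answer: Rational(-7, 4) ≈ -1.7500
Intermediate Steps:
u = Rational(19, 3) (u = Add(Rational(-2, 3), Mul(Rational(1, 6), 42)) = Add(Rational(-2, 3), 7) = Rational(19, 3) ≈ 6.3333)
Function('z')(t) = Mul(Rational(-6, 5), t) (Function('z')(t) = Mul(Rational(-1, 5), Mul(Add(-3, 6), Add(t, t))) = Mul(Rational(-1, 5), Mul(3, Mul(2, t))) = Mul(Rational(-1, 5), Mul(6, t)) = Mul(Rational(-6, 5), t))
Mul(Function('z')(Pow(Add(-8, R), -1)), Add(u, Function('G')(-5, 13))) = Mul(Mul(Rational(-6, 5), Pow(Add(-8, 0), -1)), Add(Rational(19, 3), Add(-5, Mul(-1, 13)))) = Mul(Mul(Rational(-6, 5), Pow(-8, -1)), Add(Rational(19, 3), Add(-5, -13))) = Mul(Mul(Rational(-6, 5), Rational(-1, 8)), Add(Rational(19, 3), -18)) = Mul(Rational(3, 20), Rational(-35, 3)) = Rational(-7, 4)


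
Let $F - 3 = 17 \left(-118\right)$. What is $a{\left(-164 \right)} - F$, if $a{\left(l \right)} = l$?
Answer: $1839$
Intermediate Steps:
$F = -2003$ ($F = 3 + 17 \left(-118\right) = 3 - 2006 = -2003$)
$a{\left(-164 \right)} - F = -164 - -2003 = -164 + 2003 = 1839$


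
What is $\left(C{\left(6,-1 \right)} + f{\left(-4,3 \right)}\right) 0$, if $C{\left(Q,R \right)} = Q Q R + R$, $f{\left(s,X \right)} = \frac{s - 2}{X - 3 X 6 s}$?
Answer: $0$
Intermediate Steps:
$f{\left(s,X \right)} = \frac{-2 + s}{X - 18 X s}$ ($f{\left(s,X \right)} = \frac{-2 + s}{X - 3 \cdot 6 X s} = \frac{-2 + s}{X - 18 X s}$)
$C{\left(Q,R \right)} = R + R Q^{2}$ ($C{\left(Q,R \right)} = Q^{2} R + R = R Q^{2} + R = R + R Q^{2}$)
$\left(C{\left(6,-1 \right)} + f{\left(-4,3 \right)}\right) 0 = \left(- (1 + 6^{2}) + \frac{2 - -4}{3 \left(-1 + 18 \left(-4\right)\right)}\right) 0 = \left(- (1 + 36) + \frac{2 + 4}{3 \left(-1 - 72\right)}\right) 0 = \left(\left(-1\right) 37 + \frac{1}{3} \frac{1}{-73} \cdot 6\right) 0 = \left(-37 + \frac{1}{3} \left(- \frac{1}{73}\right) 6\right) 0 = \left(-37 - \frac{2}{73}\right) 0 = \left(- \frac{2703}{73}\right) 0 = 0$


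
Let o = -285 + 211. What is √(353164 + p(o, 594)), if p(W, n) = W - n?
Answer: 4*√22031 ≈ 593.71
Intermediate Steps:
o = -74
√(353164 + p(o, 594)) = √(353164 + (-74 - 1*594)) = √(353164 + (-74 - 594)) = √(353164 - 668) = √352496 = 4*√22031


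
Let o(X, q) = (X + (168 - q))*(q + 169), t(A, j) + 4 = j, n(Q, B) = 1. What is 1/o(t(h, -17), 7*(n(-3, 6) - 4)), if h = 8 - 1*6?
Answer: 1/24864 ≈ 4.0219e-5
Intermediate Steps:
h = 2 (h = 8 - 6 = 2)
t(A, j) = -4 + j
o(X, q) = (169 + q)*(168 + X - q) (o(X, q) = (168 + X - q)*(169 + q) = (169 + q)*(168 + X - q))
1/o(t(h, -17), 7*(n(-3, 6) - 4)) = 1/(28392 - 7*(1 - 4) - (7*(1 - 4))² + 169*(-4 - 17) + (-4 - 17)*(7*(1 - 4))) = 1/(28392 - 7*(-3) - (7*(-3))² + 169*(-21) - 147*(-3)) = 1/(28392 - 1*(-21) - 1*(-21)² - 3549 - 21*(-21)) = 1/(28392 + 21 - 1*441 - 3549 + 441) = 1/(28392 + 21 - 441 - 3549 + 441) = 1/24864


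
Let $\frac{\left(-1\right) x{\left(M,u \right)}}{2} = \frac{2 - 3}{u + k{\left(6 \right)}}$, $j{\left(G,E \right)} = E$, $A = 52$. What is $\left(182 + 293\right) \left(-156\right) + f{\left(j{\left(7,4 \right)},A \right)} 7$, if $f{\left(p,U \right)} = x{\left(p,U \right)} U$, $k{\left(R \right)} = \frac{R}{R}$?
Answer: $- \frac{3926572}{53} \approx -74086.0$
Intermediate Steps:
$k{\left(R \right)} = 1$
$x{\left(M,u \right)} = \frac{2}{1 + u}$ ($x{\left(M,u \right)} = - 2 \frac{2 - 3}{u + 1} = - 2 \left(- \frac{1}{1 + u}\right) = \frac{2}{1 + u}$)
$f{\left(p,U \right)} = \frac{2 U}{1 + U}$ ($f{\left(p,U \right)} = \frac{2}{1 + U} U = \frac{2 U}{1 + U}$)
$\left(182 + 293\right) \left(-156\right) + f{\left(j{\left(7,4 \right)},A \right)} 7 = \left(182 + 293\right) \left(-156\right) + 2 \cdot 52 \frac{1}{1 + 52} \cdot 7 = 475 \left(-156\right) + 2 \cdot 52 \cdot \frac{1}{53} \cdot 7 = -74100 + 2 \cdot 52 \cdot \frac{1}{53} \cdot 7 = -74100 + \frac{104}{53} \cdot 7 = -74100 + \frac{728}{53} = - \frac{3926572}{53}$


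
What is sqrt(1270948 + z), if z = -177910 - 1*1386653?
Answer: I*sqrt(293615) ≈ 541.86*I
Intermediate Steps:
z = -1564563 (z = -177910 - 1386653 = -1564563)
sqrt(1270948 + z) = sqrt(1270948 - 1564563) = sqrt(-293615) = I*sqrt(293615)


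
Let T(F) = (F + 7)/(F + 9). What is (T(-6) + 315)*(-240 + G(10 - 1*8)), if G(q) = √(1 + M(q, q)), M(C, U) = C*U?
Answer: -75680 + 946*√5/3 ≈ -74975.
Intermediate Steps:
T(F) = (7 + F)/(9 + F)
G(q) = √(1 + q²) (G(q) = √(1 + q*q) = √(1 + q²))
(T(-6) + 315)*(-240 + G(10 - 1*8)) = ((7 - 6)/(9 - 6) + 315)*(-240 + √(1 + (10 - 1*8)²)) = (1/3 + 315)*(-240 + √(1 + (10 - 8)²)) = ((⅓)*1 + 315)*(-240 + √(1 + 2²)) = (⅓ + 315)*(-240 + √(1 + 4)) = 946*(-240 + √5)/3 = -75680 + 946*√5/3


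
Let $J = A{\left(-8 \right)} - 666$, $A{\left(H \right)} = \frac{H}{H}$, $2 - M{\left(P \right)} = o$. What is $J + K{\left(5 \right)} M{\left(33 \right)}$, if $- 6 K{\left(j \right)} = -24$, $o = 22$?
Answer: $-745$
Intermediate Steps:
$M{\left(P \right)} = -20$ ($M{\left(P \right)} = 2 - 22 = -20$)
$K{\left(j \right)} = 4$ ($K{\left(j \right)} = \left(- \frac{1}{6}\right) \left(-24\right) = 4$)
$A{\left(H \right)} = 1$
$J = -665$ ($J = 1 - 666 = -665$)
$J + K{\left(5 \right)} M{\left(33 \right)} = -665 + 4 \left(-20\right) = -665 - 80 = -745$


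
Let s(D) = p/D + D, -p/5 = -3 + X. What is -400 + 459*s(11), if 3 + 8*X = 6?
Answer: 457307/88 ≈ 5196.7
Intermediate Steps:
X = 3/8 (X = -3/8 + (⅛)*6 = -3/8 + ¾ = 3/8 ≈ 0.37500)
p = 105/8 (p = -5*(-3 + 3/8) = -5*(-21/8) = 105/8 ≈ 13.125)
s(D) = D + 105/(8*D) (s(D) = 105/(8*D) + D = D + 105/(8*D))
-400 + 459*s(11) = -400 + 459*(11 + (105/8)/11) = -400 + 459*(11 + (105/8)*(1/11)) = -400 + 459*(11 + 105/88) = -400 + 459*(1073/88) = -400 + 492507/88 = 457307/88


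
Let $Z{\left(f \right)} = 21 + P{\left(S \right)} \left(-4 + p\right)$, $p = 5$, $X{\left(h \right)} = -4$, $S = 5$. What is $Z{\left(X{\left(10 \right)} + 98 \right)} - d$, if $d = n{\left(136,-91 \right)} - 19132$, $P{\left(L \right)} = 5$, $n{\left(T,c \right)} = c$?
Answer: $19249$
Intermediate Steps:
$d = -19223$ ($d = -91 - 19132 = -19223$)
$Z{\left(f \right)} = 26$ ($Z{\left(f \right)} = 21 + 5 \left(-4 + 5\right) = 21 + 5 \cdot 1 = 21 + 5 = 26$)
$Z{\left(X{\left(10 \right)} + 98 \right)} - d = 26 - -19223 = 26 + 19223 = 19249$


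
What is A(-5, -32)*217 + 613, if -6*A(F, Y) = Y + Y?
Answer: 8783/3 ≈ 2927.7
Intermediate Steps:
A(F, Y) = -Y/3 (A(F, Y) = -(Y + Y)/6 = -Y/3)
A(-5, -32)*217 + 613 = -1/3*(-32)*217 + 613 = (32/3)*217 + 613 = 6944/3 + 613 = 8783/3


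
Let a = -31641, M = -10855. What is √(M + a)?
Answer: 16*I*√166 ≈ 206.15*I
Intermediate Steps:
√(M + a) = √(-10855 - 31641) = √(-42496) = 16*I*√166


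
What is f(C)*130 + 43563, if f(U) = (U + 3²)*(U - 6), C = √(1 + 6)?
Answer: 37453 + 390*√7 ≈ 38485.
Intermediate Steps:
C = √7 ≈ 2.6458
f(U) = (-6 + U)*(9 + U) (f(U) = (U + 9)*(-6 + U) = (9 + U)*(-6 + U) = (-6 + U)*(9 + U))
f(C)*130 + 43563 = (-54 + (√7)² + 3*√7)*130 + 43563 = (-54 + 7 + 3*√7)*130 + 43563 = (-47 + 3*√7)*130 + 43563 = (-6110 + 390*√7) + 43563 = 37453 + 390*√7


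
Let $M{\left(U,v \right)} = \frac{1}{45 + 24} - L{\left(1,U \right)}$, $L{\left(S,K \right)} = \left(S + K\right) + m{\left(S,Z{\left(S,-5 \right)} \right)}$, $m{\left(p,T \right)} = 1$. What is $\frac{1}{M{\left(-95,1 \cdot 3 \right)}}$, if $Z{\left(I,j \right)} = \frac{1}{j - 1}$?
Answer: $\frac{69}{6418} \approx 0.010751$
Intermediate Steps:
$Z{\left(I,j \right)} = \frac{1}{-1 + j}$
$L{\left(S,K \right)} = 1 + K + S$ ($L{\left(S,K \right)} = \left(S + K\right) + 1 = \left(K + S\right) + 1 = 1 + K + S$)
$M{\left(U,v \right)} = - \frac{137}{69} - U$ ($M{\left(U,v \right)} = \frac{1}{45 + 24} - \left(1 + U + 1\right) = \frac{1}{69} - \left(2 + U\right) = - \frac{137}{69} - U$)
$\frac{1}{M{\left(-95,1 \cdot 3 \right)}} = \frac{1}{- \frac{137}{69} - -95} = \frac{1}{- \frac{137}{69} + 95} = \frac{1}{\frac{6418}{69}} = \frac{69}{6418}$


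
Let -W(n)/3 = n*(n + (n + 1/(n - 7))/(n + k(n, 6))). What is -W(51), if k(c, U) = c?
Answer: 693399/88 ≈ 7879.5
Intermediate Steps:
W(n) = -3*n*(n + (n + 1/(-7 + n))/(2*n)) (W(n) = -3*n*(n + (n + 1/(n - 7))/(n + n)) = -3*n*(n + (n + 1/(-7 + n))/((2*n))) = -3*n*(n + (n + 1/(-7 + n))*(1/(2*n))) = -3*n*(n + (n + 1/(-7 + n))/(2*n)))
-W(51) = -3*(-1 - 2*51³ + 7*51 + 13*51²)/(2*(-7 + 51)) = -3*(-1 - 2*132651 + 357 + 13*2601)/(2*44) = -3*(-1 - 265302 + 357 + 33813)/(2*44) = -3*(-231133)/(2*44) = -1*(-693399/88) = 693399/88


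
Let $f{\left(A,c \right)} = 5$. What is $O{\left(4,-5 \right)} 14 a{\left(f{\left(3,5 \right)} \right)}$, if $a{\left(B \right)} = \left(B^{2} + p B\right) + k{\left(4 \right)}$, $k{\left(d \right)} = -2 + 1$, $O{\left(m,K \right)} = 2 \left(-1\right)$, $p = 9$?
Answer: $-1932$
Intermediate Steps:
$O{\left(m,K \right)} = -2$
$k{\left(d \right)} = -1$
$a{\left(B \right)} = -1 + B^{2} + 9 B$ ($a{\left(B \right)} = \left(B^{2} + 9 B\right) - 1 = -1 + B^{2} + 9 B$)
$O{\left(4,-5 \right)} 14 a{\left(f{\left(3,5 \right)} \right)} = \left(-2\right) 14 \left(-1 + 5^{2} + 9 \cdot 5\right) = - 28 \left(-1 + 25 + 45\right) = \left(-28\right) 69 = -1932$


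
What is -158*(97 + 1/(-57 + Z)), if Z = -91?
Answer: -1134045/74 ≈ -15325.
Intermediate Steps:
-158*(97 + 1/(-57 + Z)) = -158*(97 + 1/(-57 - 91)) = -158*(97 + 1/(-148)) = -158*(97 - 1/148) = -158*14355/148 = -1134045/74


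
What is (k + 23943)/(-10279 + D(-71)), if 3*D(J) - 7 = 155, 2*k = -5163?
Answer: -42723/20450 ≈ -2.0891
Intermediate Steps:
k = -5163/2 (k = (½)*(-5163) = -5163/2 ≈ -2581.5)
D(J) = 54 (D(J) = 7/3 + (⅓)*155 = 7/3 + 155/3 = 54)
(k + 23943)/(-10279 + D(-71)) = (-5163/2 + 23943)/(-10279 + 54) = (42723/2)/(-10225) = (42723/2)*(-1/10225) = -42723/20450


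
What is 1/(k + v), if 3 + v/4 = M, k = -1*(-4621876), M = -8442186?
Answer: -1/29146880 ≈ -3.4309e-8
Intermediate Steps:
k = 4621876
v = -33768756 (v = -12 + 4*(-8442186) = -12 - 33768744 = -33768756)
1/(k + v) = 1/(4621876 - 33768756) = 1/(-29146880) = -1/29146880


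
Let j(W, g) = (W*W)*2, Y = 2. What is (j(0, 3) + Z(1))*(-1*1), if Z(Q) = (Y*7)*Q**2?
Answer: -14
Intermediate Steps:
Z(Q) = 14*Q**2 (Z(Q) = (2*7)*Q**2 = 14*Q**2)
j(W, g) = 2*W**2 (j(W, g) = W**2*2 = 2*W**2)
(j(0, 3) + Z(1))*(-1*1) = (2*0**2 + 14*1**2)*(-1*1) = (2*0 + 14*1)*(-1) = (0 + 14)*(-1) = 14*(-1) = -14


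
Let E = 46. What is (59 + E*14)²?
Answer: 494209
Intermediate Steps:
(59 + E*14)² = (59 + 46*14)² = (59 + 644)² = 703² = 494209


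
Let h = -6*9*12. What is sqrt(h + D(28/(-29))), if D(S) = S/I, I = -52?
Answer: I*sqrt(92096953)/377 ≈ 25.455*I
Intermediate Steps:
h = -648 (h = -54*12 = -648)
D(S) = -S/52 (D(S) = S/(-52) = S*(-1/52) = -S/52)
sqrt(h + D(28/(-29))) = sqrt(-648 - 7/(13*(-29))) = sqrt(-648 - 7*(-1)/(13*29)) = sqrt(-648 - 1/52*(-28/29)) = sqrt(-648 + 7/377) = sqrt(-244289/377) = I*sqrt(92096953)/377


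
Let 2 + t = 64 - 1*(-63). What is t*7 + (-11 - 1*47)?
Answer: 817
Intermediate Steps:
t = 125 (t = -2 + (64 - 1*(-63)) = -2 + (64 + 63) = -2 + 127 = 125)
t*7 + (-11 - 1*47) = 125*7 + (-11 - 1*47) = 875 + (-11 - 47) = 875 - 58 = 817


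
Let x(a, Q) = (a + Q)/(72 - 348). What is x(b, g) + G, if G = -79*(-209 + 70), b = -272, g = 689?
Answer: 1010113/92 ≈ 10979.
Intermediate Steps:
G = 10981 (G = -79*(-139) = 10981)
x(a, Q) = -Q/276 - a/276 (x(a, Q) = (Q + a)/(-276) = (Q + a)*(-1/276) = -Q/276 - a/276)
x(b, g) + G = (-1/276*689 - 1/276*(-272)) + 10981 = (-689/276 + 68/69) + 10981 = -139/92 + 10981 = 1010113/92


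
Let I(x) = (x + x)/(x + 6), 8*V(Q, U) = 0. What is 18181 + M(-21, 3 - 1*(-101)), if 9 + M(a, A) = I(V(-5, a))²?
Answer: 18172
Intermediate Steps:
V(Q, U) = 0 (V(Q, U) = (⅛)*0 = 0)
I(x) = 2*x/(6 + x) (I(x) = (2*x)/(6 + x) = 2*x/(6 + x))
M(a, A) = -9 (M(a, A) = -9 + (2*0/(6 + 0))² = -9 + (2*0/6)² = -9 + (2*0*(⅙))² = -9 + 0² = -9 + 0 = -9)
18181 + M(-21, 3 - 1*(-101)) = 18181 - 9 = 18172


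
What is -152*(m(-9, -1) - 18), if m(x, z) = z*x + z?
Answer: 1520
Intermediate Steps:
m(x, z) = z + x*z (m(x, z) = x*z + z = z + x*z)
-152*(m(-9, -1) - 18) = -152*(-(1 - 9) - 18) = -152*(-1*(-8) - 18) = -152*(8 - 18) = -152*(-10) = 1520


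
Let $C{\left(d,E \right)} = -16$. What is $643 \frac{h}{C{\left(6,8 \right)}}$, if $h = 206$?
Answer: $- \frac{66229}{8} \approx -8278.6$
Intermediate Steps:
$643 \frac{h}{C{\left(6,8 \right)}} = 643 \frac{206}{-16} = 643 \cdot 206 \left(- \frac{1}{16}\right) = 643 \left(- \frac{103}{8}\right) = - \frac{66229}{8}$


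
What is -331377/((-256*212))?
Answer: 331377/54272 ≈ 6.1059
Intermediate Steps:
-331377/((-256*212)) = -331377/(-54272) = -331377*(-1/54272) = 331377/54272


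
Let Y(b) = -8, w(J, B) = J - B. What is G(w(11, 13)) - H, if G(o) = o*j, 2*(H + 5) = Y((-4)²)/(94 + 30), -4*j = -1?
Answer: 281/62 ≈ 4.5323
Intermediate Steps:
j = ¼ (j = -¼*(-1) = ¼ ≈ 0.25000)
H = -156/31 (H = -5 + (-8/(94 + 30))/2 = -5 + (-8/124)/2 = -5 + (-8*1/124)/2 = -5 + (½)*(-2/31) = -5 - 1/31 = -156/31 ≈ -5.0323)
G(o) = o/4 (G(o) = o*(¼) = o/4)
G(w(11, 13)) - H = (11 - 1*13)/4 - 1*(-156/31) = (11 - 13)/4 + 156/31 = (¼)*(-2) + 156/31 = -½ + 156/31 = 281/62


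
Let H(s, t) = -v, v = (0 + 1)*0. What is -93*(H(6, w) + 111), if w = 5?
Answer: -10323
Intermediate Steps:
v = 0 (v = 1*0 = 0)
H(s, t) = 0 (H(s, t) = -1*0 = 0)
-93*(H(6, w) + 111) = -93*(0 + 111) = -93*111 = -10323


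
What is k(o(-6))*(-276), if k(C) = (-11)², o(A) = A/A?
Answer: -33396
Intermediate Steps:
o(A) = 1
k(C) = 121
k(o(-6))*(-276) = 121*(-276) = -33396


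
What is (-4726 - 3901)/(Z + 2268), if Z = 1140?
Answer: -8627/3408 ≈ -2.5314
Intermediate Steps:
(-4726 - 3901)/(Z + 2268) = (-4726 - 3901)/(1140 + 2268) = -8627/3408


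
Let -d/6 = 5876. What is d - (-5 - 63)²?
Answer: -39880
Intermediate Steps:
d = -35256 (d = -6*5876 = -35256)
d - (-5 - 63)² = -35256 - (-5 - 63)² = -35256 - 1*(-68)² = -35256 - 1*4624 = -35256 - 4624 = -39880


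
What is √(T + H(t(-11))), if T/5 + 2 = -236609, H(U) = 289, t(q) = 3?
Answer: I*√1182766 ≈ 1087.6*I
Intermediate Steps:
T = -1183055 (T = -10 + 5*(-236609) = -10 - 1183045 = -1183055)
√(T + H(t(-11))) = √(-1183055 + 289) = √(-1182766) = I*√1182766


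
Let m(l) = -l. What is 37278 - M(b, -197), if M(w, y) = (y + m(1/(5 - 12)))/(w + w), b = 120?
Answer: 31314209/840 ≈ 37279.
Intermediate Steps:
M(w, y) = (⅐ + y)/(2*w) (M(w, y) = (y - 1/(5 - 12))/(w + w) = (y - 1/(-7))/((2*w)) = (y - 1*(-⅐))*(1/(2*w)) = (y + ⅐)*(1/(2*w)) = (⅐ + y)*(1/(2*w)) = (⅐ + y)/(2*w))
37278 - M(b, -197) = 37278 - (1 + 7*(-197))/(14*120) = 37278 - (1 - 1379)/(14*120) = 37278 - (-1378)/(14*120) = 37278 - 1*(-689/840) = 37278 + 689/840 = 31314209/840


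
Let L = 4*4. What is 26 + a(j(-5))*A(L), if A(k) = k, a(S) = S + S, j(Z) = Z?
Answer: -134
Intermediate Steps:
a(S) = 2*S
L = 16
26 + a(j(-5))*A(L) = 26 + (2*(-5))*16 = 26 - 10*16 = 26 - 160 = -134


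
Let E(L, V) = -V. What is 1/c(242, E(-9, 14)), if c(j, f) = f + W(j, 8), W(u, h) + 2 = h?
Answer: -⅛ ≈ -0.12500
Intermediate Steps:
W(u, h) = -2 + h
c(j, f) = 6 + f (c(j, f) = f + (-2 + 8) = f + 6 = 6 + f)
1/c(242, E(-9, 14)) = 1/(6 - 1*14) = 1/(6 - 14) = 1/(-8) = -⅛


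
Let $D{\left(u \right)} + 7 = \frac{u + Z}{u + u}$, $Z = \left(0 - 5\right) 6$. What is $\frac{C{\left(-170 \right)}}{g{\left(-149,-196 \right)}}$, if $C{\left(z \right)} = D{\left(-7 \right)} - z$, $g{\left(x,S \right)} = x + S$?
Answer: $- \frac{773}{1610} \approx -0.48012$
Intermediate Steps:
$Z = -30$ ($Z = \left(-5\right) 6 = -30$)
$g{\left(x,S \right)} = S + x$
$D{\left(u \right)} = -7 + \frac{-30 + u}{2 u}$ ($D{\left(u \right)} = -7 + \frac{u - 30}{u + u} = -7 + \frac{-30 + u}{2 u}$)
$C{\left(z \right)} = - \frac{61}{14} - z$ ($C{\left(z \right)} = \left(- \frac{13}{2} - \frac{15}{-7}\right) - z = \left(- \frac{13}{2} - - \frac{15}{7}\right) - z = \left(- \frac{13}{2} + \frac{15}{7}\right) - z = - \frac{61}{14} - z$)
$\frac{C{\left(-170 \right)}}{g{\left(-149,-196 \right)}} = \frac{- \frac{61}{14} - -170}{-196 - 149} = \frac{- \frac{61}{14} + 170}{-345} = \frac{2319}{14} \left(- \frac{1}{345}\right) = - \frac{773}{1610}$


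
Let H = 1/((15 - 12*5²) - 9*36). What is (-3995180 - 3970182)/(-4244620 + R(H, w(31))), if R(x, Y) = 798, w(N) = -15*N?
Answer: 3982681/2121911 ≈ 1.8769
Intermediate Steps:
H = -1/609 (H = 1/((15 - 12*25) - 324) = 1/((15 - 300) - 324) = 1/(-285 - 324) = 1/(-609) = -1/609 ≈ -0.0016420)
(-3995180 - 3970182)/(-4244620 + R(H, w(31))) = (-3995180 - 3970182)/(-4244620 + 798) = -7965362/(-4243822) = -7965362*(-1/4243822) = 3982681/2121911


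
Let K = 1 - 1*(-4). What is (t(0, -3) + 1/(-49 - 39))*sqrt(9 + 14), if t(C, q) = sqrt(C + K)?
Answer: sqrt(115) - sqrt(23)/88 ≈ 10.669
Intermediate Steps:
K = 5 (K = 1 + 4 = 5)
t(C, q) = sqrt(5 + C) (t(C, q) = sqrt(C + 5) = sqrt(5 + C))
(t(0, -3) + 1/(-49 - 39))*sqrt(9 + 14) = (sqrt(5 + 0) + 1/(-49 - 39))*sqrt(9 + 14) = (sqrt(5) + 1/(-88))*sqrt(23) = (sqrt(5) - 1/88)*sqrt(23) = (-1/88 + sqrt(5))*sqrt(23) = sqrt(23)*(-1/88 + sqrt(5))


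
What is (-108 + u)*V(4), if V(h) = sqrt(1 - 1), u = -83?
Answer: 0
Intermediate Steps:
V(h) = 0 (V(h) = sqrt(0) = 0)
(-108 + u)*V(4) = (-108 - 83)*0 = -191*0 = 0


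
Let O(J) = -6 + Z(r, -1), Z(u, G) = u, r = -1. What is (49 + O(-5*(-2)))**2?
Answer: 1764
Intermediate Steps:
O(J) = -7 (O(J) = -6 - 1 = -7)
(49 + O(-5*(-2)))**2 = (49 - 7)**2 = 42**2 = 1764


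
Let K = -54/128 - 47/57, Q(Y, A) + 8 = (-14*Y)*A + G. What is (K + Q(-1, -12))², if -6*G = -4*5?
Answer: 402507769225/13307904 ≈ 30246.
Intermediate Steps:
G = 10/3 (G = -(-2)*5/3 = -⅙*(-20) = 10/3 ≈ 3.3333)
Q(Y, A) = -14/3 - 14*A*Y (Q(Y, A) = -8 + ((-14*Y)*A + 10/3) = -8 + (-14*A*Y + 10/3) = -8 + (10/3 - 14*A*Y) = -14/3 - 14*A*Y)
K = -4547/3648 (K = -54*1/128 - 47*1/57 = -27/64 - 47/57 = -4547/3648 ≈ -1.2464)
(K + Q(-1, -12))² = (-4547/3648 + (-14/3 - 14*(-12)*(-1)))² = (-4547/3648 + (-14/3 - 168))² = (-4547/3648 - 518/3)² = (-634435/3648)² = 402507769225/13307904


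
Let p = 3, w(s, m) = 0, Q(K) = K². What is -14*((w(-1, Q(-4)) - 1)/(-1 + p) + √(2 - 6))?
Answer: 7 - 28*I ≈ 7.0 - 28.0*I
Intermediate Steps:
-14*((w(-1, Q(-4)) - 1)/(-1 + p) + √(2 - 6)) = -14*((0 - 1)/(-1 + 3) + √(2 - 6)) = -14*(-1/2 + √(-4)) = -14*(-1*½ + 2*I) = -14*(-½ + 2*I) = 7 - 28*I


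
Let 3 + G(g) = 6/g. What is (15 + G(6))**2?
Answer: 169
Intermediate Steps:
G(g) = -3 + 6/g
(15 + G(6))**2 = (15 + (-3 + 6/6))**2 = (15 + (-3 + 6*(1/6)))**2 = (15 + (-3 + 1))**2 = (15 - 2)**2 = 13**2 = 169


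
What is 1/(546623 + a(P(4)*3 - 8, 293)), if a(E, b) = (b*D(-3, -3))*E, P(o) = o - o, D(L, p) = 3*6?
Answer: 1/504431 ≈ 1.9824e-6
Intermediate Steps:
D(L, p) = 18
P(o) = 0
a(E, b) = 18*E*b (a(E, b) = (b*18)*E = (18*b)*E = 18*E*b)
1/(546623 + a(P(4)*3 - 8, 293)) = 1/(546623 + 18*(0*3 - 8)*293) = 1/(546623 + 18*(0 - 8)*293) = 1/(546623 + 18*(-8)*293) = 1/(546623 - 42192) = 1/504431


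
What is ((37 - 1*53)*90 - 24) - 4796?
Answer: -6260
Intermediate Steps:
((37 - 1*53)*90 - 24) - 4796 = ((37 - 53)*90 - 24) - 4796 = (-16*90 - 24) - 4796 = (-1440 - 24) - 4796 = -1464 - 4796 = -6260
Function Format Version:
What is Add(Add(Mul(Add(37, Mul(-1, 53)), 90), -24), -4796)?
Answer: -6260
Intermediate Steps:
Add(Add(Mul(Add(37, Mul(-1, 53)), 90), -24), -4796) = Add(Add(Mul(Add(37, -53), 90), -24), -4796) = Add(Add(Mul(-16, 90), -24), -4796) = Add(Add(-1440, -24), -4796) = Add(-1464, -4796) = -6260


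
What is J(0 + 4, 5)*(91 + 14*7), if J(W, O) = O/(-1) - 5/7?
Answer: -1080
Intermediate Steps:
J(W, O) = -5/7 - O (J(W, O) = O*(-1) - 5*⅐ = -O - 5/7 = -5/7 - O)
J(0 + 4, 5)*(91 + 14*7) = (-5/7 - 1*5)*(91 + 14*7) = (-5/7 - 5)*(91 + 98) = -40/7*189 = -1080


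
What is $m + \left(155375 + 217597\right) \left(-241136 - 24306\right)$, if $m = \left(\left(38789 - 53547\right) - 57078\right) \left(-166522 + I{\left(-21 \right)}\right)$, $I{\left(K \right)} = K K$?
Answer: $-87071838908$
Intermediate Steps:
$I{\left(K \right)} = K^{2}$
$m = 11930594716$ ($m = \left(\left(38789 - 53547\right) - 57078\right) \left(-166522 + \left(-21\right)^{2}\right) = \left(-14758 - 57078\right) \left(-166522 + 441\right) = \left(-71836\right) \left(-166081\right) = 11930594716$)
$m + \left(155375 + 217597\right) \left(-241136 - 24306\right) = 11930594716 + \left(155375 + 217597\right) \left(-241136 - 24306\right) = 11930594716 + 372972 \left(-265442\right) = 11930594716 - 99002433624 = -87071838908$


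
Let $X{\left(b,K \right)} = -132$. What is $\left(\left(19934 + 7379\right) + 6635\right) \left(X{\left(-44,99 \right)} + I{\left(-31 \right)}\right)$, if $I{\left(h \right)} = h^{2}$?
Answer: $28142892$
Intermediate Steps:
$\left(\left(19934 + 7379\right) + 6635\right) \left(X{\left(-44,99 \right)} + I{\left(-31 \right)}\right) = \left(\left(19934 + 7379\right) + 6635\right) \left(-132 + \left(-31\right)^{2}\right) = \left(27313 + 6635\right) \left(-132 + 961\right) = 33948 \cdot 829 = 28142892$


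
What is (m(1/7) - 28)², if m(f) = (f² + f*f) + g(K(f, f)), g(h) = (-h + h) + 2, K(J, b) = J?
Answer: 1617984/2401 ≈ 673.88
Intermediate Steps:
g(h) = 2 (g(h) = 0 + 2 = 2)
m(f) = 2 + 2*f² (m(f) = (f² + f*f) + 2 = (f² + f²) + 2 = 2*f² + 2 = 2 + 2*f²)
(m(1/7) - 28)² = ((2 + 2*(1/7)²) - 28)² = ((2 + 2*(⅐)²) - 28)² = ((2 + 2*(1/49)) - 28)² = ((2 + 2/49) - 28)² = (100/49 - 28)² = (-1272/49)² = 1617984/2401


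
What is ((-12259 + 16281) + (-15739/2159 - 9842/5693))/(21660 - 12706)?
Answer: 49324303109/110055288398 ≈ 0.44818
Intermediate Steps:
((-12259 + 16281) + (-15739/2159 - 9842/5693))/(21660 - 12706) = (4022 + (-15739*1/2159 - 9842*1/5693))/8954 = (4022 + (-15739/2159 - 9842/5693))*(1/8954) = (4022 - 110851005/12291187)*(1/8954) = (49324303109/12291187)*(1/8954) = 49324303109/110055288398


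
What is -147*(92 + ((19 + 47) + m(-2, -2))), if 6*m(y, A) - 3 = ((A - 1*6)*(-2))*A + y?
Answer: -44933/2 ≈ -22467.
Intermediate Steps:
m(y, A) = ½ + y/6 + A*(12 - 2*A)/6 (m(y, A) = ½ + (((A - 1*6)*(-2))*A + y)/6 = ½ + (((A - 6)*(-2))*A + y)/6 = ½ + (((-6 + A)*(-2))*A + y)/6 = ½ + ((12 - 2*A)*A + y)/6 = ½ + (A*(12 - 2*A) + y)/6 = ½ + (y + A*(12 - 2*A))/6 = ½ + (y/6 + A*(12 - 2*A)/6) = ½ + y/6 + A*(12 - 2*A)/6)
-147*(92 + ((19 + 47) + m(-2, -2))) = -147*(92 + ((19 + 47) + (½ + 2*(-2) - ⅓*(-2)² + (⅙)*(-2)))) = -147*(92 + (66 + (½ - 4 - ⅓*4 - ⅓))) = -147*(92 + (66 + (½ - 4 - 4/3 - ⅓))) = -147*(92 + (66 - 31/6)) = -147*(92 + 365/6) = -147*917/6 = -44933/2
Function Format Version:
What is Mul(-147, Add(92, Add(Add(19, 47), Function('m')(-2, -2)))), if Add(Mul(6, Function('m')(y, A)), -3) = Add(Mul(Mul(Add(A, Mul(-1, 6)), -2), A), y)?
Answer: Rational(-44933, 2) ≈ -22467.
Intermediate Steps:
Function('m')(y, A) = Add(Rational(1, 2), Mul(Rational(1, 6), y), Mul(Rational(1, 6), A, Add(12, Mul(-2, A)))) (Function('m')(y, A) = Add(Rational(1, 2), Mul(Rational(1, 6), Add(Mul(Mul(Add(A, Mul(-1, 6)), -2), A), y))) = Add(Rational(1, 2), Mul(Rational(1, 6), Add(Mul(Mul(Add(A, -6), -2), A), y))) = Add(Rational(1, 2), Mul(Rational(1, 6), Add(Mul(Mul(Add(-6, A), -2), A), y))) = Add(Rational(1, 2), Mul(Rational(1, 6), Add(Mul(Add(12, Mul(-2, A)), A), y))) = Add(Rational(1, 2), Mul(Rational(1, 6), Add(Mul(A, Add(12, Mul(-2, A))), y))) = Add(Rational(1, 2), Mul(Rational(1, 6), Add(y, Mul(A, Add(12, Mul(-2, A)))))) = Add(Rational(1, 2), Add(Mul(Rational(1, 6), y), Mul(Rational(1, 6), A, Add(12, Mul(-2, A))))) = Add(Rational(1, 2), Mul(Rational(1, 6), y), Mul(Rational(1, 6), A, Add(12, Mul(-2, A)))))
Mul(-147, Add(92, Add(Add(19, 47), Function('m')(-2, -2)))) = Mul(-147, Add(92, Add(Add(19, 47), Add(Rational(1, 2), Mul(2, -2), Mul(Rational(-1, 3), Pow(-2, 2)), Mul(Rational(1, 6), -2))))) = Mul(-147, Add(92, Add(66, Add(Rational(1, 2), -4, Mul(Rational(-1, 3), 4), Rational(-1, 3))))) = Mul(-147, Add(92, Add(66, Add(Rational(1, 2), -4, Rational(-4, 3), Rational(-1, 3))))) = Mul(-147, Add(92, Add(66, Rational(-31, 6)))) = Mul(-147, Add(92, Rational(365, 6))) = Mul(-147, Rational(917, 6)) = Rational(-44933, 2)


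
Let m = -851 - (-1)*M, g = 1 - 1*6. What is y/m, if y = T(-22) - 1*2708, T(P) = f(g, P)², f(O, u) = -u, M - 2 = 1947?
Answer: -1112/549 ≈ -2.0255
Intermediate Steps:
M = 1949 (M = 2 + 1947 = 1949)
g = -5 (g = 1 - 6 = -5)
T(P) = P² (T(P) = (-P)² = P²)
m = 1098 (m = -851 - (-1)*1949 = -851 - 1*(-1949) = -851 + 1949 = 1098)
y = -2224 (y = (-22)² - 1*2708 = 484 - 2708 = -2224)
y/m = -2224/1098 = -2224*1/1098 = -1112/549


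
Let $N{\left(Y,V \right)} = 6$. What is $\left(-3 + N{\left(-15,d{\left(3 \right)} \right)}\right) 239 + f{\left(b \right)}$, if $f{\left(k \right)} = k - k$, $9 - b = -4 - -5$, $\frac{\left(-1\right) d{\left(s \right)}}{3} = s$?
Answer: $717$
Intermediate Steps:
$d{\left(s \right)} = - 3 s$
$b = 8$ ($b = 9 - \left(-4 - -5\right) = 9 - \left(-4 + 5\right) = 9 - 1 = 8$)
$f{\left(k \right)} = 0$
$\left(-3 + N{\left(-15,d{\left(3 \right)} \right)}\right) 239 + f{\left(b \right)} = \left(-3 + 6\right) 239 + 0 = 3 \cdot 239 + 0 = 717 + 0 = 717$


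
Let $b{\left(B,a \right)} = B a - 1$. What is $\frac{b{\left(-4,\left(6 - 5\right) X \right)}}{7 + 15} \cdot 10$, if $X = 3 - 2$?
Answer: $- \frac{25}{11} \approx -2.2727$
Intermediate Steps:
$X = 1$
$b{\left(B,a \right)} = -1 + B a$
$\frac{b{\left(-4,\left(6 - 5\right) X \right)}}{7 + 15} \cdot 10 = \frac{-1 - 4 \left(6 - 5\right) 1}{7 + 15} \cdot 10 = \frac{-1 - 4 \cdot 1 \cdot 1}{22} \cdot 10 = \left(-1 - 4\right) \frac{1}{22} \cdot 10 = \left(-5\right) \frac{1}{22} \cdot 10 = \left(- \frac{5}{22}\right) 10 = - \frac{25}{11}$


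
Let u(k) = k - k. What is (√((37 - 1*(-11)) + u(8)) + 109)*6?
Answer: 654 + 24*√3 ≈ 695.57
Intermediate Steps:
u(k) = 0
(√((37 - 1*(-11)) + u(8)) + 109)*6 = (√((37 - 1*(-11)) + 0) + 109)*6 = (√((37 + 11) + 0) + 109)*6 = (√(48 + 0) + 109)*6 = (√48 + 109)*6 = (4*√3 + 109)*6 = (109 + 4*√3)*6 = 654 + 24*√3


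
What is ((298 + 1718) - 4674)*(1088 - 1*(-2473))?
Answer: -9465138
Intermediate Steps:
((298 + 1718) - 4674)*(1088 - 1*(-2473)) = (2016 - 4674)*(1088 + 2473) = -2658*3561 = -9465138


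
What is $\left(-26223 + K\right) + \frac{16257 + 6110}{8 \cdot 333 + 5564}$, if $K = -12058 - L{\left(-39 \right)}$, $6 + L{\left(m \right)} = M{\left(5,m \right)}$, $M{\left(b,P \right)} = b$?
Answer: $- \frac{314945473}{8228} \approx -38277.0$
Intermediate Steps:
$L{\left(m \right)} = -1$ ($L{\left(m \right)} = -6 + 5 = -1$)
$K = -12057$ ($K = -12058 - -1 = -12058 + 1 = -12057$)
$\left(-26223 + K\right) + \frac{16257 + 6110}{8 \cdot 333 + 5564} = \left(-26223 - 12057\right) + \frac{16257 + 6110}{8 \cdot 333 + 5564} = -38280 + \frac{22367}{2664 + 5564} = -38280 + \frac{22367}{8228} = - \frac{314945473}{8228}$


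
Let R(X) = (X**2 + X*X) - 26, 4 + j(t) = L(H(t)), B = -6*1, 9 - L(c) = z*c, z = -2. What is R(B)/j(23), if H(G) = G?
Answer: 46/51 ≈ 0.90196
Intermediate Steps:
L(c) = 9 + 2*c (L(c) = 9 - (-2)*c = 9 + 2*c)
B = -6
j(t) = 5 + 2*t (j(t) = -4 + (9 + 2*t) = 5 + 2*t)
R(X) = -26 + 2*X**2 (R(X) = (X**2 + X**2) - 26 = 2*X**2 - 26 = -26 + 2*X**2)
R(B)/j(23) = (-26 + 2*(-6)**2)/(5 + 2*23) = (-26 + 2*36)/(5 + 46) = (-26 + 72)/51 = 46*(1/51) = 46/51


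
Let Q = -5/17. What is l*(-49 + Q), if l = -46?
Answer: 38548/17 ≈ 2267.5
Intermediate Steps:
Q = -5/17 (Q = -5*1/17 = -5/17 ≈ -0.29412)
l*(-49 + Q) = -46*(-49 - 5/17) = -46*(-838/17) = 38548/17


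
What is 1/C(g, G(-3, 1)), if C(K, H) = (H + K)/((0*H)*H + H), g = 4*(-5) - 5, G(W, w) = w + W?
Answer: 2/27 ≈ 0.074074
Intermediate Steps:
G(W, w) = W + w
g = -25 (g = -20 - 5 = -25)
C(K, H) = (H + K)/H (C(K, H) = (H + K)/(0*H + H) = (H + K)/(0 + H) = (H + K)/H)
1/C(g, G(-3, 1)) = 1/(((-3 + 1) - 25)/(-3 + 1)) = 1/((-2 - 25)/(-2)) = 1/(-½*(-27)) = 1/(27/2) = 2/27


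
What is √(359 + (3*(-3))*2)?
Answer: √341 ≈ 18.466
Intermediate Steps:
√(359 + (3*(-3))*2) = √(359 - 9*2) = √(359 - 18) = √341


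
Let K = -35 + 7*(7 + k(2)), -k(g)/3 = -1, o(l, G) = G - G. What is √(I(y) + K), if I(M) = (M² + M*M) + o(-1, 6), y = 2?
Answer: √43 ≈ 6.5574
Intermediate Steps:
o(l, G) = 0
k(g) = 3 (k(g) = -3*(-1) = 3)
K = 35 (K = -35 + 7*(7 + 3) = -35 + 7*10 = -35 + 70 = 35)
I(M) = 2*M² (I(M) = (M² + M*M) + 0 = (M² + M²) + 0 = 2*M² + 0 = 2*M²)
√(I(y) + K) = √(2*2² + 35) = √(2*4 + 35) = √(8 + 35) = √43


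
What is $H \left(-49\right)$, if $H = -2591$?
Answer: $126959$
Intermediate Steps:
$H \left(-49\right) = \left(-2591\right) \left(-49\right) = 126959$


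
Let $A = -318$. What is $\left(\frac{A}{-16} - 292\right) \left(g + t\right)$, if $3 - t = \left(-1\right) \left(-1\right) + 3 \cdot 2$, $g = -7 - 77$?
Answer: $23947$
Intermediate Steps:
$g = -84$ ($g = -7 - 77 = -84$)
$t = -4$ ($t = 3 - \left(\left(-1\right) \left(-1\right) + 3 \cdot 2\right) = 3 - \left(1 + 6\right) = 3 - 7 = -4$)
$\left(\frac{A}{-16} - 292\right) \left(g + t\right) = \left(- \frac{318}{-16} - 292\right) \left(-84 - 4\right) = \left(\left(-318\right) \left(- \frac{1}{16}\right) - 292\right) \left(-88\right) = \left(\frac{159}{8} - 292\right) \left(-88\right) = \left(- \frac{2177}{8}\right) \left(-88\right) = 23947$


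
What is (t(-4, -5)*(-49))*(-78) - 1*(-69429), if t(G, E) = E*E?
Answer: 164979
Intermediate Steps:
t(G, E) = E²
(t(-4, -5)*(-49))*(-78) - 1*(-69429) = ((-5)²*(-49))*(-78) - 1*(-69429) = (25*(-49))*(-78) + 69429 = -1225*(-78) + 69429 = 95550 + 69429 = 164979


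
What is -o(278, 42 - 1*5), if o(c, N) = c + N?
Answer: -315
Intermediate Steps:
o(c, N) = N + c
-o(278, 42 - 1*5) = -((42 - 1*5) + 278) = -((42 - 5) + 278) = -(37 + 278) = -1*315 = -315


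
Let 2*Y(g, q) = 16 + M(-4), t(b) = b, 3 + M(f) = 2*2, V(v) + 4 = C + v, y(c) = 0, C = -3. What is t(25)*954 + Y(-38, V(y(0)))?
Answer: 47717/2 ≈ 23859.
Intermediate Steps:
V(v) = -7 + v (V(v) = -4 + (-3 + v) = -7 + v)
M(f) = 1 (M(f) = -3 + 2*2 = -3 + 4 = 1)
Y(g, q) = 17/2 (Y(g, q) = (16 + 1)/2 = (½)*17 = 17/2)
t(25)*954 + Y(-38, V(y(0))) = 25*954 + 17/2 = 23850 + 17/2 = 47717/2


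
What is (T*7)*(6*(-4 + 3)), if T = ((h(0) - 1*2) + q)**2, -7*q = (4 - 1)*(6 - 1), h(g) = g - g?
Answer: -5046/7 ≈ -720.86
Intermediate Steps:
h(g) = 0
q = -15/7 (q = -(4 - 1)*(6 - 1)/7 = -3*5/7 = -1/7*15 = -15/7 ≈ -2.1429)
T = 841/49 (T = ((0 - 1*2) - 15/7)**2 = ((0 - 2) - 15/7)**2 = (-2 - 15/7)**2 = (-29/7)**2 = 841/49 ≈ 17.163)
(T*7)*(6*(-4 + 3)) = ((841/49)*7)*(6*(-4 + 3)) = 841*(6*(-1))/7 = (841/7)*(-6) = -5046/7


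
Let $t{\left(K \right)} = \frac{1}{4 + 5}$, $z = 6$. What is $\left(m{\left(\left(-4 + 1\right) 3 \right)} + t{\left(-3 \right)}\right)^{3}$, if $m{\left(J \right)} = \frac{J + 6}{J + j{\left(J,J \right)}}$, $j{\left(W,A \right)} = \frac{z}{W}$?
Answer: $\frac{1331000}{17779581} \approx 0.074861$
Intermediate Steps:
$t{\left(K \right)} = \frac{1}{9}$
$j{\left(W,A \right)} = \frac{6}{W}$
$m{\left(J \right)} = \frac{6 + J}{J + \frac{6}{J}}$ ($m{\left(J \right)} = \frac{J + 6}{J + \frac{6}{J}} = \frac{6 + J}{J + \frac{6}{J}}$)
$\left(m{\left(\left(-4 + 1\right) 3 \right)} + t{\left(-3 \right)}\right)^{3} = \left(\frac{\left(-4 + 1\right) 3 \left(6 + \left(-4 + 1\right) 3\right)}{6 + \left(\left(-4 + 1\right) 3\right)^{2}} + \frac{1}{9}\right)^{3} = \left(\frac{\left(-3\right) 3 \left(6 - 9\right)}{6 + \left(\left(-3\right) 3\right)^{2}} + \frac{1}{9}\right)^{3} = \left(- \frac{9 \left(6 - 9\right)}{6 + \left(-9\right)^{2}} + \frac{1}{9}\right)^{3} = \left(\left(-9\right) \frac{1}{6 + 81} \left(-3\right) + \frac{1}{9}\right)^{3} = \left(\left(-9\right) \frac{1}{87} \left(-3\right) + \frac{1}{9}\right)^{3} = \left(\frac{9}{29} + \frac{1}{9}\right)^{3} = \left(\frac{110}{261}\right)^{3} = \frac{1331000}{17779581}$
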